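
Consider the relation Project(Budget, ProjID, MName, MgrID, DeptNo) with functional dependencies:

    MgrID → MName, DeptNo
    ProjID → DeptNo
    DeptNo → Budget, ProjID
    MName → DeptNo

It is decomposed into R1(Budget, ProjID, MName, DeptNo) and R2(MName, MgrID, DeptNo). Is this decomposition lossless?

Yes

Common attributes: R1 ∩ R2 = {MName, DeptNo}.
Closure of {MName, DeptNo}: DeptNo → Budget, ProjID applies, adding Budget, ProjID. So (MName, DeptNo)⁺ = {Budget, ProjID, MName, DeptNo}.
This closure contains every attribute of R1, so R1 ∩ R2 → R1. The join is lossless.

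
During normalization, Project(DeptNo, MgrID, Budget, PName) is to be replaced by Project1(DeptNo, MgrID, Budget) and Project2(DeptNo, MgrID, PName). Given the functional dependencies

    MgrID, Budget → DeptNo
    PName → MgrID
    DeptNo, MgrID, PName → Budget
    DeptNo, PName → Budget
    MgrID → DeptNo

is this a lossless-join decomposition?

Common attributes: Project1 ∩ Project2 = {DeptNo, MgrID}.
No dependency enlarges {DeptNo, MgrID}, so (DeptNo, MgrID)⁺ = {DeptNo, MgrID}.
The closure contains neither all of Project1 = {DeptNo, MgrID, Budget} nor all of Project2 = {DeptNo, MgrID, PName}, so the common attributes are not a superkey of either fragment. The join is lossy.

No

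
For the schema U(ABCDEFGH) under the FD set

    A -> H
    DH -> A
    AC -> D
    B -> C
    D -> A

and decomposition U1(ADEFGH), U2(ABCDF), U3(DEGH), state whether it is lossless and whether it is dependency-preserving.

lossy but dependency-preserving

Lossless test (chase): Rows 1 and 2 agree on A; apply A→H and equate their H entries. Rows 1 and 3 agree on DH; apply DH→A and equate their A entries. No row becomes fully distinguished — the join is lossy.
Dependency preservation: every FD's attributes lie within a single fragment, so each can be enforced locally — preserved.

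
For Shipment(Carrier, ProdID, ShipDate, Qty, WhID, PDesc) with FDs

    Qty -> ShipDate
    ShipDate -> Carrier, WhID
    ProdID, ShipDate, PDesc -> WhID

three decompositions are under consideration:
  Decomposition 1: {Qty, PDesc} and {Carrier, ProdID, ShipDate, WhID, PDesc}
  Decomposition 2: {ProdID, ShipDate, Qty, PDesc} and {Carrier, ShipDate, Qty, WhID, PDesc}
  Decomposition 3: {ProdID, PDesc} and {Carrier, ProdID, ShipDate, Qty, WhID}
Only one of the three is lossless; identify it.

Decomposition 2

Decomposition 1: common = {PDesc}, closure = {PDesc} → lossy.
Decomposition 2: common = {ShipDate, Qty, PDesc}, closure = {Carrier, ShipDate, Qty, WhID, PDesc} → lossless.
Decomposition 3: common = {ProdID}, closure = {ProdID} → lossy.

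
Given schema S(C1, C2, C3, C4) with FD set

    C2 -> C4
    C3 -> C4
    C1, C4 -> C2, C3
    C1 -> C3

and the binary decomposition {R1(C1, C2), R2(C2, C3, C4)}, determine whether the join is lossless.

Common attributes: R1 ∩ R2 = {C2}.
Closure of {C2}: C2 → C4 applies, adding C4. So (C2)⁺ = {C2, C4}.
The closure contains neither all of R1 = {C1, C2} nor all of R2 = {C2, C3, C4}, so the common attributes are not a superkey of either fragment. The join is lossy.

No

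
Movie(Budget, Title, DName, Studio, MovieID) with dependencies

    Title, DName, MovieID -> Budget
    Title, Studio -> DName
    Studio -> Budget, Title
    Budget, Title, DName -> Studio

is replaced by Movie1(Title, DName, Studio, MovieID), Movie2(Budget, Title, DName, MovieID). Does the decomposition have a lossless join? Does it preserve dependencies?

Lossless test: (Title, DName, MovieID)⁺ = {Budget, Title, DName, Studio, MovieID}, which contains all of one fragment — lossless.
Dependency preservation: the restricted closure of {Studio} across the fragments never reaches {Budget, Title}, so Studio → Budget, Title cannot be enforced without a join — not preserved.

lossless but not dependency-preserving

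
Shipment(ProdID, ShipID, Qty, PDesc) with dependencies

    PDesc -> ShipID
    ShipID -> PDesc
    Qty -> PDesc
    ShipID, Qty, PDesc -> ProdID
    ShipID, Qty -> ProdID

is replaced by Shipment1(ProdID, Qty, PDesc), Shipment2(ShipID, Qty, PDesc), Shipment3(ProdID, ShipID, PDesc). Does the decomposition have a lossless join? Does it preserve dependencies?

Lossless test (chase): Rows 1 and 2 agree on PDesc; apply PDesc→ShipID and equate their ShipID entries. Rows 1 and 2 agree on ShipID, Qty, PDesc; apply ShipID, Qty, PDesc→ProdID and equate their ProdID entries. Row 1 is now all distinguished symbols — the join is lossless.
Dependency preservation: ShipID, Qty, PDesc → ProdID; ShipID, Qty → ProdID are not contained in any single fragment, but the restricted closure of each left-hand side across the fragments still reaches the right-hand side; the remaining FDs each lie inside some fragment. All dependencies are preserved.

lossless and dependency-preserving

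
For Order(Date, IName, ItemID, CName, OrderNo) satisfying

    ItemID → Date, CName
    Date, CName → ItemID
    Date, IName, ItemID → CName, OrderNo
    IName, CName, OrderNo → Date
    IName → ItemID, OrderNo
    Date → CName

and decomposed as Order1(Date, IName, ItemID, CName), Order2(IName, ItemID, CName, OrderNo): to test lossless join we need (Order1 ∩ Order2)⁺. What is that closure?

Date, IName, ItemID, CName, OrderNo

Order1 ∩ Order2 = {IName, ItemID, CName}.
ItemID → Date, CName applies, adding Date
Date, IName, ItemID → CName, OrderNo applies, adding OrderNo
Closure: {Date, IName, ItemID, CName, OrderNo}.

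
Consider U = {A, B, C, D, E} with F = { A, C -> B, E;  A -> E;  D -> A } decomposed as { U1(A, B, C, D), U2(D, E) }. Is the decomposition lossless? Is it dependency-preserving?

Lossless test: (D)⁺ = {A, D, E}, which contains all of one fragment — lossless.
Dependency preservation: the restricted closure of {A, C} across the fragments never reaches {B, E}, so A, C → B, E cannot be enforced without a join — not preserved.

lossless but not dependency-preserving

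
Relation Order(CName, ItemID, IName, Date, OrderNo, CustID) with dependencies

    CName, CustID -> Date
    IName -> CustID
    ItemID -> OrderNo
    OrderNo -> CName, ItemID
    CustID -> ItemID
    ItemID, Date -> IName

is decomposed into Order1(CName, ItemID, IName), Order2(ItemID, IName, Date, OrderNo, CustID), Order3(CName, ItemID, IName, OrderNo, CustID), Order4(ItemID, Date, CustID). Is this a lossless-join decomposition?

Yes

Chase test. Columns are CName, ItemID, IName, Date, OrderNo, CustID; row i has aⱼ where attribute j ∈ Orderi, else bᵢⱼ.
Initial tableau (one row per fragment):
  row 1: a1 a2 a3 b14 b15 b16
  row 2: b21 a2 a3 a4 a5 a6
  row 3: a1 a2 a3 b34 a5 a6
  row 4: b41 a2 b43 a4 b45 a6
Rows 1 and 2 agree on IName; apply IName→CustID and equate their CustID entries.
Rows 1 and 2 agree on ItemID; apply ItemID→OrderNo and equate their OrderNo entries.
Rows 1 and 4 agree on ItemID; apply ItemID→OrderNo and equate their OrderNo entries.
Rows 1 and 2 agree on OrderNo; apply OrderNo→CName, ItemID and equate their CName, ItemID entries.
Rows 1 and 4 agree on OrderNo; apply OrderNo→CName, ItemID and equate their CName, ItemID entries.
Rows 2 and 4 agree on ItemID, Date; apply ItemID, Date→IName and equate their IName entries.
Rows 1 and 2 agree on CName, CustID; apply CName, CustID→Date and equate their Date entries.
Rows 1 and 3 agree on CName, CustID; apply CName, CustID→Date and equate their Date entries.
Row 1 is now all distinguished symbols — the join is lossless.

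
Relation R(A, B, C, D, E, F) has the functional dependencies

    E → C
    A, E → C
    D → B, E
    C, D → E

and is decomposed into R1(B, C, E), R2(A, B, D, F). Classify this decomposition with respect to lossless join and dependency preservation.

lossy and not dependency-preserving

Lossless test: (B)⁺ = {B}, which is a superkey of neither fragment — lossy.
Dependency preservation: the restricted closure of {D} across the fragments never reaches {B, E}, so D → B, E cannot be enforced without a join — not preserved.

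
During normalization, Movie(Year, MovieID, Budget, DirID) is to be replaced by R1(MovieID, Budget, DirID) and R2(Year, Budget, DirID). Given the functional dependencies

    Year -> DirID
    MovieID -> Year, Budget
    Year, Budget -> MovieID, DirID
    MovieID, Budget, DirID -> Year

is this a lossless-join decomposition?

Common attributes: R1 ∩ R2 = {Budget, DirID}.
No dependency enlarges {Budget, DirID}, so (Budget, DirID)⁺ = {Budget, DirID}.
The closure contains neither all of R1 = {MovieID, Budget, DirID} nor all of R2 = {Year, Budget, DirID}, so the common attributes are not a superkey of either fragment. The join is lossy.

No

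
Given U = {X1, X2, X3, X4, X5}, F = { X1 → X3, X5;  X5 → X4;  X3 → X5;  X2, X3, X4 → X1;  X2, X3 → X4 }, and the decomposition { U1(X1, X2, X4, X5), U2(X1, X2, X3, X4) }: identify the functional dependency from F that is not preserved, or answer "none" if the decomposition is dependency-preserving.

Check X3 → X5: no single fragment contains all of {X3, X5}, and the restricted closure of {X3} across the fragments never reaches {X5}.
X1 → X3, X5 is preserved.
X5 → X4 is preserved.
X2, X3, X4 → X1 is preserved.
X2, X3 → X4 is preserved.

X3 → X5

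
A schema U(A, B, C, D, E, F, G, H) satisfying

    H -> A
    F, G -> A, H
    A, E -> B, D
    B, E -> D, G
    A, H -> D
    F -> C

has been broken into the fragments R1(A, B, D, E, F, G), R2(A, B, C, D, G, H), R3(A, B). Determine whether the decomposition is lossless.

No

Chase test. Columns are A, B, C, D, E, F, G, H; row i has aⱼ where attribute j ∈ Ri, else bᵢⱼ.
Initial tableau (one row per fragment):
  row 1: a1 a2 b13 a4 a5 a6 a7 b18
  row 2: a1 a2 a3 a4 b25 b26 a7 a8
  row 3: a1 a2 b33 b34 b35 b36 b37 b38
No row becomes fully distinguished — the join is lossy.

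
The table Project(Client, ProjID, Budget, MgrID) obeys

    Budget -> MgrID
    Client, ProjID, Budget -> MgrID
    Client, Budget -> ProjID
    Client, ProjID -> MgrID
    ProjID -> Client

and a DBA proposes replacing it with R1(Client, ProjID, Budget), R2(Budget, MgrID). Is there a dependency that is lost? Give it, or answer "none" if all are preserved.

Client, ProjID -> MgrID

Check Client, ProjID → MgrID: no single fragment contains all of {Client, ProjID, MgrID}, and the restricted closure of {Client, ProjID} across the fragments never reaches {MgrID}.
Budget → MgrID is preserved.
Client, ProjID, Budget → MgrID is preserved.
Client, Budget → ProjID is preserved.
ProjID → Client is preserved.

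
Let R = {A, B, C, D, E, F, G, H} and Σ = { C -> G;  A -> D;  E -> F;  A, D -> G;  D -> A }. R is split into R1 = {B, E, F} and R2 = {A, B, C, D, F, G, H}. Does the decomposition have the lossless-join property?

No

Common attributes: R1 ∩ R2 = {B, F}.
No dependency enlarges {B, F}, so (B, F)⁺ = {B, F}.
The closure contains neither all of R1 = {B, E, F} nor all of R2 = {A, B, C, D, F, G, H}, so the common attributes are not a superkey of either fragment. The join is lossy.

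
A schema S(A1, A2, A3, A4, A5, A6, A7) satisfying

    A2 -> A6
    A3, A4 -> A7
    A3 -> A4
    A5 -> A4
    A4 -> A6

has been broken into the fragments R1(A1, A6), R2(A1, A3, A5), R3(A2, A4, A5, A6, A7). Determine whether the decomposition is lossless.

No

Chase test. Columns are A1, A2, A3, A4, A5, A6, A7; row i has aⱼ where attribute j ∈ Ri, else bᵢⱼ.
Initial tableau (one row per fragment):
  row 1: a1 b12 b13 b14 b15 a6 b17
  row 2: a1 b22 a3 b24 a5 b26 b27
  row 3: b31 a2 b33 a4 a5 a6 a7
Rows 2 and 3 agree on A5; apply A5→A4 and equate their A4 entries.
Rows 2 and 3 agree on A4; apply A4→A6 and equate their A6 entries.
No row becomes fully distinguished — the join is lossy.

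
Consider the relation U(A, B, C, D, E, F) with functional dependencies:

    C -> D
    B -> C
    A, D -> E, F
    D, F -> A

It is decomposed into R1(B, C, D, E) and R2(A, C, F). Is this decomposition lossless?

Common attributes: R1 ∩ R2 = {C}.
Closure of {C}: C → D applies, adding D. So (C)⁺ = {C, D}.
The closure contains neither all of R1 = {B, C, D, E} nor all of R2 = {A, C, F}, so the common attributes are not a superkey of either fragment. The join is lossy.

No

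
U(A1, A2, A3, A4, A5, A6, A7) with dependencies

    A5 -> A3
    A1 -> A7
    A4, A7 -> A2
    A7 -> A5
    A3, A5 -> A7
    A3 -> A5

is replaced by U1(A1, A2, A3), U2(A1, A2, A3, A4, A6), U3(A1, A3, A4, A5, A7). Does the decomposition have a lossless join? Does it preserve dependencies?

Lossless test (chase): Rows 1 and 2 agree on A1; apply A1→A7 and equate their A7 entries. Rows 1 and 3 agree on A1; apply A1→A7 and equate their A7 entries. Rows 2 and 3 agree on A4, A7; apply A4, A7→A2 and equate their A2 entries. Rows 1 and 2 agree on A7; apply A7→A5 and equate their A5 entries. Rows 1 and 3 agree on A7; apply A7→A5 and equate their A5 entries. Row 2 is now all distinguished symbols — the join is lossless.
Dependency preservation: A4, A7 → A2 is not contained in any single fragment, but the restricted closure of its left-hand side across the fragments still reaches the right-hand side; the remaining FDs each lie inside some fragment. All dependencies are preserved.

lossless and dependency-preserving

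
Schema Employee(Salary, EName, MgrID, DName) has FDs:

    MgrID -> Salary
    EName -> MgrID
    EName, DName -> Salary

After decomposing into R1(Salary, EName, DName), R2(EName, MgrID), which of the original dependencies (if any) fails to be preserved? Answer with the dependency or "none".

MgrID -> Salary

Check MgrID → Salary: no single fragment contains all of {Salary, MgrID}, and the restricted closure of {MgrID} across the fragments never reaches {Salary}.
EName → MgrID is preserved.
EName, DName → Salary is preserved.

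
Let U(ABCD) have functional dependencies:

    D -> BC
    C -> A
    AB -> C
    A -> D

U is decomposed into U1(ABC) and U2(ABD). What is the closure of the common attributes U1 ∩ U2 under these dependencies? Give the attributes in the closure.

U1 ∩ U2 = {AB}.
AB → C applies, adding C
A → D applies, adding D
Closure: {ABCD}.

ABCD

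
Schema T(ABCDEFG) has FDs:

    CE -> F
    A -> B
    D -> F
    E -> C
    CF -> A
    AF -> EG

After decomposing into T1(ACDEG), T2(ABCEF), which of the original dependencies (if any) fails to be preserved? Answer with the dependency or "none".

Check D → F: no single fragment contains all of {DF}, and the restricted closure of {D} across the fragments never reaches {F}.
CE → F is preserved.
A → B is preserved.
E → C is preserved.
CF → A is preserved.
AF → EG is preserved.

D -> F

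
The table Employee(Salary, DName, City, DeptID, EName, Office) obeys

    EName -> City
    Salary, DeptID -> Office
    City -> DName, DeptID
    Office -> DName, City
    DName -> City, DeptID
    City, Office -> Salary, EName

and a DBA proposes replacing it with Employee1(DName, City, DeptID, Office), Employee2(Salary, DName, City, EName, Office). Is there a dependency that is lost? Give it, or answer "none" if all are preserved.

Check Salary, DeptID → Office: no single fragment contains all of {Salary, DeptID, Office}, and the restricted closure of {Salary, DeptID} across the fragments never reaches {Office}.
EName → City is preserved.
City → DName, DeptID is preserved.
Office → DName, City is preserved.
DName → City, DeptID is preserved.
City, Office → Salary, EName is preserved.

Salary, DeptID -> Office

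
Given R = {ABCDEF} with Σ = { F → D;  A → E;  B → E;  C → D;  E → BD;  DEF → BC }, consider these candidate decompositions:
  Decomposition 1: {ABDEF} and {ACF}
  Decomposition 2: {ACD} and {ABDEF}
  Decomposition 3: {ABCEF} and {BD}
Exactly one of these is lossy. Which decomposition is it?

Decomposition 1: common = {AF}, closure = {ABCDEF} → lossless.
Decomposition 2: common = {AD}, closure = {ABDE} → lossy.
Decomposition 3: common = {B}, closure = {BDE} → lossless.

Decomposition 2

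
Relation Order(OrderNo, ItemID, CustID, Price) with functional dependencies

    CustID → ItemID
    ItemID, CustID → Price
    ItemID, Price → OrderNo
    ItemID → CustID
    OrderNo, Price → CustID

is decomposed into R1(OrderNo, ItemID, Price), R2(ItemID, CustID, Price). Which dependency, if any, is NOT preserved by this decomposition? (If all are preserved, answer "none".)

none

CustID → ItemID lies within R2.
ItemID, CustID → Price lies within R2.
ItemID, Price → OrderNo lies within R1.
ItemID → CustID lies within R2.
OrderNo, Price → CustID: restricted closure across fragments reaches CustID.
Every dependency is enforceable on the fragments, so the decomposition is dependency-preserving.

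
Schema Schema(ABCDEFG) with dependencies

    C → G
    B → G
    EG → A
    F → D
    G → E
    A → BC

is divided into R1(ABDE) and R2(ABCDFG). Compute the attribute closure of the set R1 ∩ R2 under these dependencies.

ABCDEG

R1 ∩ R2 = {ABD}.
B → G applies, adding G
G → E applies, adding E
A → BC applies, adding C
Closure: {ABCDEG}.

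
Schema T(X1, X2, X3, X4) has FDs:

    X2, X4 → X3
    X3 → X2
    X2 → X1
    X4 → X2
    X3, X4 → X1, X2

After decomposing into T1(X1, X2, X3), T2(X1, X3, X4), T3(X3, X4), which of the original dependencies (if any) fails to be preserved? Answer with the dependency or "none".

none

X2, X4 → X3: restricted closure across fragments reaches X3.
X3 → X2 lies within T1.
X2 → X1 lies within T1.
X4 → X2: restricted closure across fragments reaches X2.
X3, X4 → X1, X2: restricted closure across fragments reaches X1, X2.
Every dependency is enforceable on the fragments, so the decomposition is dependency-preserving.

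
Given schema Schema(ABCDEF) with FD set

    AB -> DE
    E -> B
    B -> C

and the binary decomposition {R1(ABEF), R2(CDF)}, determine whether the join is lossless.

No

Common attributes: R1 ∩ R2 = {F}.
No dependency enlarges {F}, so (F)⁺ = {F}.
The closure contains neither all of R1 = {ABEF} nor all of R2 = {CDF}, so the common attributes are not a superkey of either fragment. The join is lossy.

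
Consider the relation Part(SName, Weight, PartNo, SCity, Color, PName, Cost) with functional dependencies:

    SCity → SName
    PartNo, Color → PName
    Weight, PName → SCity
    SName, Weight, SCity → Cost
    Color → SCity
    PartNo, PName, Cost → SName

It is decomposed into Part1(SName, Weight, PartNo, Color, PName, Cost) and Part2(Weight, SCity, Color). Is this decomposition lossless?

Common attributes: Part1 ∩ Part2 = {Weight, Color}.
Closure of {Weight, Color}: Color → SCity applies, adding SCity; SCity → SName applies, adding SName; SName, Weight, SCity → Cost applies, adding Cost. So (Weight, Color)⁺ = {SName, Weight, SCity, Color, Cost}.
This closure contains every attribute of Part2, so Part1 ∩ Part2 → Part2. The join is lossless.

Yes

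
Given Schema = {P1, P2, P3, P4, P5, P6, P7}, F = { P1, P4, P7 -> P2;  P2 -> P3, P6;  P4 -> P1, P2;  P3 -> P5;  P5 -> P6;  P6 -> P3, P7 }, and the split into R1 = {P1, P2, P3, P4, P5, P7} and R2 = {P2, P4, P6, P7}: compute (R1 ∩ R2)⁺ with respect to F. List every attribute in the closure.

R1 ∩ R2 = {P2, P4, P7}.
P2 → P3, P6 applies, adding P3, P6
P4 → P1, P2 applies, adding P1
P3 → P5 applies, adding P5
Closure: {P1, P2, P3, P4, P5, P6, P7}.

P1, P2, P3, P4, P5, P6, P7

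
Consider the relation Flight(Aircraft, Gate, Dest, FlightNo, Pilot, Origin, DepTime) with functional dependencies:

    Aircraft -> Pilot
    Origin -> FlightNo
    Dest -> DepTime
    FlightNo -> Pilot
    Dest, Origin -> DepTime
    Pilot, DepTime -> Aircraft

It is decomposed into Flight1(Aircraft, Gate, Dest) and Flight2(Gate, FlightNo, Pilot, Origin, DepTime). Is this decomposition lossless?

Common attributes: Flight1 ∩ Flight2 = {Gate}.
No dependency enlarges {Gate}, so (Gate)⁺ = {Gate}.
The closure contains neither all of Flight1 = {Aircraft, Gate, Dest} nor all of Flight2 = {Gate, FlightNo, Pilot, Origin, DepTime}, so the common attributes are not a superkey of either fragment. The join is lossy.

No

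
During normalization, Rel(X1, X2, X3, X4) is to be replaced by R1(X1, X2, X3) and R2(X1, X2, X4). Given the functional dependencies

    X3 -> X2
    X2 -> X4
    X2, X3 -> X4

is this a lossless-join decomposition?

Yes

Common attributes: R1 ∩ R2 = {X1, X2}.
Closure of {X1, X2}: X2 → X4 applies, adding X4. So (X1, X2)⁺ = {X1, X2, X4}.
This closure contains every attribute of R2, so R1 ∩ R2 → R2. The join is lossless.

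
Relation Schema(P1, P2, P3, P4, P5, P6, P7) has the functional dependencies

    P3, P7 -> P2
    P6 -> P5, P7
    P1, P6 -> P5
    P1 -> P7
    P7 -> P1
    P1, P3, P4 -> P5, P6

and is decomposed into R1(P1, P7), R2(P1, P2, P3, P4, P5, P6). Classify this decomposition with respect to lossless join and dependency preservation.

Lossless test: (P1)⁺ = {P1, P7}, which contains all of one fragment — lossless.
Dependency preservation: P3, P7 → P2; P6 → P5, P7 are not contained in any single fragment, but the restricted closure of each left-hand side across the fragments still reaches the right-hand side; the remaining FDs each lie inside some fragment. All dependencies are preserved.

lossless and dependency-preserving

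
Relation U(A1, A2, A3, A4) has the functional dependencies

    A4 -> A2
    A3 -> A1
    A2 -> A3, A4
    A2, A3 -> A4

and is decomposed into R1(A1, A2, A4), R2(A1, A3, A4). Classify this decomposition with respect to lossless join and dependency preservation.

Lossless test: (A1, A4)⁺ = {A1, A2, A3, A4}, which contains all of one fragment — lossless.
Dependency preservation: A2 → A3, A4; A2, A3 → A4 are not contained in any single fragment, but the restricted closure of each left-hand side across the fragments still reaches the right-hand side; the remaining FDs each lie inside some fragment. All dependencies are preserved.

lossless and dependency-preserving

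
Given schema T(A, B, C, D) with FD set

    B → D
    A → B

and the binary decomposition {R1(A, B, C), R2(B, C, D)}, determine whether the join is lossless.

Common attributes: R1 ∩ R2 = {B, C}.
Closure of {B, C}: B → D applies, adding D. So (B, C)⁺ = {B, C, D}.
This closure contains every attribute of R2, so R1 ∩ R2 → R2. The join is lossless.

Yes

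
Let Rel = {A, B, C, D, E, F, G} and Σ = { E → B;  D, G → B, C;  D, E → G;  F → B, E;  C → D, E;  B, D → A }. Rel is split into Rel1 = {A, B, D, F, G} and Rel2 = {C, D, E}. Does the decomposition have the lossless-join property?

No

Common attributes: Rel1 ∩ Rel2 = {D}.
No dependency enlarges {D}, so (D)⁺ = {D}.
The closure contains neither all of Rel1 = {A, B, D, F, G} nor all of Rel2 = {C, D, E}, so the common attributes are not a superkey of either fragment. The join is lossy.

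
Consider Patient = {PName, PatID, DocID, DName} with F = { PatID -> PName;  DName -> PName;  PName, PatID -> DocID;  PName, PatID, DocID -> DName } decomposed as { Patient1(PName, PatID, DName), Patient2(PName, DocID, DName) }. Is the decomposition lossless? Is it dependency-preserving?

lossy and not dependency-preserving

Lossless test: (PName, DName)⁺ = {PName, DName}, which is a superkey of neither fragment — lossy.
Dependency preservation: the restricted closure of {PName, PatID} across the fragments never reaches {DocID}, so PName, PatID → DocID cannot be enforced without a join — not preserved.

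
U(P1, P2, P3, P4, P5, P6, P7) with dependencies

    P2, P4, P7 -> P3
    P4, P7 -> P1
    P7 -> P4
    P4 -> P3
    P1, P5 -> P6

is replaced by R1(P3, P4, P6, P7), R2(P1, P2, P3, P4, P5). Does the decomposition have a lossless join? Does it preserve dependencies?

lossy and not dependency-preserving

Lossless test: (P3, P4)⁺ = {P3, P4}, which is a superkey of neither fragment — lossy.
Dependency preservation: the restricted closure of {P4, P7} across the fragments never reaches {P1}, so P4, P7 → P1 cannot be enforced without a join — not preserved.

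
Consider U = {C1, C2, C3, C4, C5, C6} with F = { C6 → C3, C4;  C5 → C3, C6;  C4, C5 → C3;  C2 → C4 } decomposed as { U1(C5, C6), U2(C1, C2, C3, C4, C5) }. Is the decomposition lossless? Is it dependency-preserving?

lossless but not dependency-preserving

Lossless test: (C5)⁺ = {C3, C4, C5, C6}, which contains all of one fragment — lossless.
Dependency preservation: the restricted closure of {C6} across the fragments never reaches {C3, C4}, so C6 → C3, C4 cannot be enforced without a join — not preserved.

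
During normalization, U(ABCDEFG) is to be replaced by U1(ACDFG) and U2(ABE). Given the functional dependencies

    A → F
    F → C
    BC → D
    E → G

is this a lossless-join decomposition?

Common attributes: U1 ∩ U2 = {A}.
Closure of {A}: A → F applies, adding F; F → C applies, adding C. So (A)⁺ = {ACF}.
The closure contains neither all of U1 = {ACDFG} nor all of U2 = {ABE}, so the common attributes are not a superkey of either fragment. The join is lossy.

No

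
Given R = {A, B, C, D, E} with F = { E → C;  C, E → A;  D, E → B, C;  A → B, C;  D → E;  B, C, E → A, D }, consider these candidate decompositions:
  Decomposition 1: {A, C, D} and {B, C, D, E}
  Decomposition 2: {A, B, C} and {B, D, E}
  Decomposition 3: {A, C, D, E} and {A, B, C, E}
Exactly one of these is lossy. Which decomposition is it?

Decomposition 2

Decomposition 1: common = {C, D}, closure = {A, B, C, D, E} → lossless.
Decomposition 2: common = {B}, closure = {B} → lossy.
Decomposition 3: common = {A, C, E}, closure = {A, B, C, D, E} → lossless.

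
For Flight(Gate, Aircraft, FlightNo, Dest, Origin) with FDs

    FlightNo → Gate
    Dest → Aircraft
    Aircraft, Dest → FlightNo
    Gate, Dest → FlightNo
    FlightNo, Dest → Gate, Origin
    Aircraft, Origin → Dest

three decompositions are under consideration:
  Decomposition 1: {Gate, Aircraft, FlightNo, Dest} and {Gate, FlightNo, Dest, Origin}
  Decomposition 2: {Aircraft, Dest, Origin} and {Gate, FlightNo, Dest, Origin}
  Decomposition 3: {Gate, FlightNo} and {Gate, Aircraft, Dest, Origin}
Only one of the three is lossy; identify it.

Decomposition 3

Decomposition 1: common = {Gate, FlightNo, Dest}, closure = {Gate, Aircraft, FlightNo, Dest, Origin} → lossless.
Decomposition 2: common = {Dest, Origin}, closure = {Gate, Aircraft, FlightNo, Dest, Origin} → lossless.
Decomposition 3: common = {Gate}, closure = {Gate} → lossy.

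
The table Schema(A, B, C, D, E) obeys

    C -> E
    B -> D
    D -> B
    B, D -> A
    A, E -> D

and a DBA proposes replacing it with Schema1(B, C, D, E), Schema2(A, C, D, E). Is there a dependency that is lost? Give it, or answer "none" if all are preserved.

none

C → E lies within Schema1.
B → D lies within Schema1.
D → B lies within Schema1.
B, D → A: restricted closure across fragments reaches A.
A, E → D lies within Schema2.
Every dependency is enforceable on the fragments, so the decomposition is dependency-preserving.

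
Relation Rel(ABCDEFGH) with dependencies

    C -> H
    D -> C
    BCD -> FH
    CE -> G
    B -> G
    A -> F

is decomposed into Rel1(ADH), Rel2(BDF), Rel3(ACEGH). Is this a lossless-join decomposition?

No

Chase test. Columns are ABCDEFGH; row i has aⱼ where attribute j ∈ Reli, else bᵢⱼ.
Initial tableau (one row per fragment):
  row 1: a1 b12 b13 a4 b15 b16 b17 a8
  row 2: b21 a2 b23 a4 b25 a6 b27 b28
  row 3: a1 b32 a3 b34 a5 b36 a7 a8
Rows 1 and 2 agree on D; apply D→C and equate their C entries.
Rows 1 and 3 agree on A; apply A→F and equate their F entries.
Rows 1 and 2 agree on C; apply C→H and equate their H entries.
No row becomes fully distinguished — the join is lossy.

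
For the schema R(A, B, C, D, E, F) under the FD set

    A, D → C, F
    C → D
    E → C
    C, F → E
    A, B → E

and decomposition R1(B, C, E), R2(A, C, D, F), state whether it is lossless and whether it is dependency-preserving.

Lossless test: (C)⁺ = {C, D}, which is a superkey of neither fragment — lossy.
Dependency preservation: the restricted closure of {C, F} across the fragments never reaches {E}, so C, F → E cannot be enforced without a join — not preserved.

lossy and not dependency-preserving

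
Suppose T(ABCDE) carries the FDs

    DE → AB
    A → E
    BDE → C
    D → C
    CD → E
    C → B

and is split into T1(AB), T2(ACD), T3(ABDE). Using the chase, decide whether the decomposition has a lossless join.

Chase test. Columns are ABCDE; row i has aⱼ where attribute j ∈ Ti, else bᵢⱼ.
Initial tableau (one row per fragment):
  row 1: a1 a2 b13 b14 b15
  row 2: a1 b22 a3 a4 b25
  row 3: a1 a2 b33 a4 a5
Rows 1 and 2 agree on A; apply A→E and equate their E entries.
Rows 1 and 3 agree on A; apply A→E and equate their E entries.
Rows 2 and 3 agree on D; apply D→C and equate their C entries.
Rows 2 and 3 agree on C; apply C→B and equate their B entries.
Row 2 is now all distinguished symbols — the join is lossless.

Yes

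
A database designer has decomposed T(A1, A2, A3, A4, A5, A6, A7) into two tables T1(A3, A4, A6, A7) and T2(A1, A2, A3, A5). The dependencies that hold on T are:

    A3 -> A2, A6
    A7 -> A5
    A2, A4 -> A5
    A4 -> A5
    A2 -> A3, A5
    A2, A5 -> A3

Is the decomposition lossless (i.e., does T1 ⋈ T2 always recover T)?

No

Common attributes: T1 ∩ T2 = {A3}.
Closure of {A3}: A3 → A2, A6 applies, adding A2, A6; A2 → A3, A5 applies, adding A5. So (A3)⁺ = {A2, A3, A5, A6}.
The closure contains neither all of T1 = {A3, A4, A6, A7} nor all of T2 = {A1, A2, A3, A5}, so the common attributes are not a superkey of either fragment. The join is lossy.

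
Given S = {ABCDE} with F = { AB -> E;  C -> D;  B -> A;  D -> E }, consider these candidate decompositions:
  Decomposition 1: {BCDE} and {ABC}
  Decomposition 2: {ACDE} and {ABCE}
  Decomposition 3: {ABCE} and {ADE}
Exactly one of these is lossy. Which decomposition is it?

Decomposition 3

Decomposition 1: common = {BC}, closure = {ABCDE} → lossless.
Decomposition 2: common = {ACE}, closure = {ACDE} → lossless.
Decomposition 3: common = {AE}, closure = {AE} → lossy.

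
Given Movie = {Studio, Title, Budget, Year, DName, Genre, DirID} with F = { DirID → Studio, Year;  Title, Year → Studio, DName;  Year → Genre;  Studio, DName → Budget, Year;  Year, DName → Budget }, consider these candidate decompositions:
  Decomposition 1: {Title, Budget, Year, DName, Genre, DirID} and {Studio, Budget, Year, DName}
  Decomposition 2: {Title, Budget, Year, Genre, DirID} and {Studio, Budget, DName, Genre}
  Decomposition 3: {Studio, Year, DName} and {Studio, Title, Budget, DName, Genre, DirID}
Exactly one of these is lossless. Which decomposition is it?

Decomposition 3

Decomposition 1: common = {Budget, Year, DName}, closure = {Budget, Year, DName, Genre} → lossy.
Decomposition 2: common = {Budget, Genre}, closure = {Budget, Genre} → lossy.
Decomposition 3: common = {Studio, DName}, closure = {Studio, Budget, Year, DName, Genre} → lossless.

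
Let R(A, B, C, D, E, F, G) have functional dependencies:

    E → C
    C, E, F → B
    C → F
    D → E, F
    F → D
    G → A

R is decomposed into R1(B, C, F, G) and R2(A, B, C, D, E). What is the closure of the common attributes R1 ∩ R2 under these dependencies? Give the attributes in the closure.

B, C, D, E, F

R1 ∩ R2 = {B, C}.
C → F applies, adding F
F → D applies, adding D
D → E, F applies, adding E
Closure: {B, C, D, E, F}.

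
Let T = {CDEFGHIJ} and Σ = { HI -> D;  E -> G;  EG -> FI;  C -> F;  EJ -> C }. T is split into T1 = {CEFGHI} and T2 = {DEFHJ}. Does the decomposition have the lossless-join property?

No

Common attributes: T1 ∩ T2 = {EFH}.
Closure of {EFH}: E → G applies, adding G; EG → FI applies, adding I; HI → D applies, adding D. So (EFH)⁺ = {DEFGHI}.
The closure contains neither all of T1 = {CEFGHI} nor all of T2 = {DEFHJ}, so the common attributes are not a superkey of either fragment. The join is lossy.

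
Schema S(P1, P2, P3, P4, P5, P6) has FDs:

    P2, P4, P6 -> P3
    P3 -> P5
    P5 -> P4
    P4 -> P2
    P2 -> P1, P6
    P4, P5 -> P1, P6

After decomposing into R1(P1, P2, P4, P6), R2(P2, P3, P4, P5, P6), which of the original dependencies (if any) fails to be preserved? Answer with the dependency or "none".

P2, P4, P6 → P3 lies within R2.
P3 → P5 lies within R2.
P5 → P4 lies within R2.
P4 → P2 lies within R1.
P2 → P1, P6 lies within R1.
P4, P5 → P1, P6: restricted closure across fragments reaches P1, P6.
Every dependency is enforceable on the fragments, so the decomposition is dependency-preserving.

none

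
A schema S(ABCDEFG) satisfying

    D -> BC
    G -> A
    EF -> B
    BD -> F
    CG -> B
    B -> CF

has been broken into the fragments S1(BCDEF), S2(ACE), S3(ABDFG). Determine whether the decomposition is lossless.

No

Chase test. Columns are ABCDEFG; row i has aⱼ where attribute j ∈ Si, else bᵢⱼ.
Initial tableau (one row per fragment):
  row 1: b11 a2 a3 a4 a5 a6 b17
  row 2: a1 b22 a3 b24 a5 b26 b27
  row 3: a1 a2 b33 a4 b35 a6 a7
Rows 1 and 3 agree on D; apply D→BC and equate their BC entries.
No row becomes fully distinguished — the join is lossy.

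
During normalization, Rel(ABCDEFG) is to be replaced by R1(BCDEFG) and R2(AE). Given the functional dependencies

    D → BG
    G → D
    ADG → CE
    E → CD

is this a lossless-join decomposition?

Common attributes: R1 ∩ R2 = {E}.
Closure of {E}: E → CD applies, adding CD; D → BG applies, adding BG. So (E)⁺ = {BCDEG}.
The closure contains neither all of R1 = {BCDEFG} nor all of R2 = {AE}, so the common attributes are not a superkey of either fragment. The join is lossy.

No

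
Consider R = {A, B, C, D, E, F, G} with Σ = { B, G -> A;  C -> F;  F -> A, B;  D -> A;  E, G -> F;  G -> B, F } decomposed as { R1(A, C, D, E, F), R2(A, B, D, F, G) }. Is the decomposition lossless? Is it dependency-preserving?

lossy but dependency-preserving

Lossless test: (A, D, F)⁺ = {A, B, D, F}, which is a superkey of neither fragment — lossy.
Dependency preservation: E, G → F is not contained in any single fragment, but the restricted closure of its left-hand side across the fragments still reaches the right-hand side; the remaining FDs each lie inside some fragment. All dependencies are preserved.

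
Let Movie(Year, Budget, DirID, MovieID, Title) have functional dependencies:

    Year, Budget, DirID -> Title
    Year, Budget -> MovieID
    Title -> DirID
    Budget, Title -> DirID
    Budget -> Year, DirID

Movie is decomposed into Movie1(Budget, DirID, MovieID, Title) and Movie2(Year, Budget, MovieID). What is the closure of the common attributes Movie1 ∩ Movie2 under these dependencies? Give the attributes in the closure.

Movie1 ∩ Movie2 = {Budget, MovieID}.
Budget → Year, DirID applies, adding Year, DirID
Year, Budget, DirID → Title applies, adding Title
Closure: {Year, Budget, DirID, MovieID, Title}.

Year, Budget, DirID, MovieID, Title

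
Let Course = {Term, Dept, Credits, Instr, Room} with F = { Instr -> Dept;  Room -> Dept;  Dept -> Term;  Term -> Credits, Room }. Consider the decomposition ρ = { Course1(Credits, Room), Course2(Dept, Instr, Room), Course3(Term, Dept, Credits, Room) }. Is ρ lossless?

Chase test. Columns are Term, Dept, Credits, Instr, Room; row i has aⱼ where attribute j ∈ Coursei, else bᵢⱼ.
Initial tableau (one row per fragment):
  row 1: b11 b12 a3 b14 a5
  row 2: b21 a2 b23 a4 a5
  row 3: a1 a2 a3 b34 a5
Rows 1 and 2 agree on Room; apply Room→Dept and equate their Dept entries.
Rows 1 and 2 agree on Dept; apply Dept→Term and equate their Term entries.
Rows 1 and 3 agree on Dept; apply Dept→Term and equate their Term entries.
Rows 1 and 2 agree on Term; apply Term→Credits, Room and equate their Credits, Room entries.
Row 2 is now all distinguished symbols — the join is lossless.

Yes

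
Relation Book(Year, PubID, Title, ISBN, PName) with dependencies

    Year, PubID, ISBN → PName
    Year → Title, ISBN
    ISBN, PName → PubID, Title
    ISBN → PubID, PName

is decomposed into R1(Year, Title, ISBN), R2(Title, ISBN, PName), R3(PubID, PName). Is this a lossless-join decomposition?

No

Chase test. Columns are Year, PubID, Title, ISBN, PName; row i has aⱼ where attribute j ∈ Ri, else bᵢⱼ.
Initial tableau (one row per fragment):
  row 1: a1 b12 a3 a4 b15
  row 2: b21 b22 a3 a4 a5
  row 3: b31 a2 b33 b34 a5
Rows 1 and 2 agree on ISBN; apply ISBN→PubID, PName and equate their PubID, PName entries.
No row becomes fully distinguished — the join is lossy.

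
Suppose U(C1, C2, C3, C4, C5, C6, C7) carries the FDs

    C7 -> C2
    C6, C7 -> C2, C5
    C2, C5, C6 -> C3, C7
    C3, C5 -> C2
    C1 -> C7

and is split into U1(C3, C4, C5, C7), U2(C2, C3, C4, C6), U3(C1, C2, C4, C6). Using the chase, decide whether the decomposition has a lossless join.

No

Chase test. Columns are C1, C2, C3, C4, C5, C6, C7; row i has aⱼ where attribute j ∈ Ui, else bᵢⱼ.
Initial tableau (one row per fragment):
  row 1: b11 b12 a3 a4 a5 b16 a7
  row 2: b21 a2 a3 a4 b25 a6 b27
  row 3: a1 a2 b33 a4 b35 a6 b37
No row becomes fully distinguished — the join is lossy.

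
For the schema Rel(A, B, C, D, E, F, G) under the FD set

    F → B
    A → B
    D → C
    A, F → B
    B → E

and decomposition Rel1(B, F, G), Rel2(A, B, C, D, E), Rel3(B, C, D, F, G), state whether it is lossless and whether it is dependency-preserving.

Lossless test (chase): Rows 1 and 2 agree on B; apply B→E and equate their E entries. Rows 1 and 3 agree on B; apply B→E and equate their E entries. No row becomes fully distinguished — the join is lossy.
Dependency preservation: A, F → B is not contained in any single fragment, but the restricted closure of its left-hand side across the fragments still reaches the right-hand side; the remaining FDs each lie inside some fragment. All dependencies are preserved.

lossy but dependency-preserving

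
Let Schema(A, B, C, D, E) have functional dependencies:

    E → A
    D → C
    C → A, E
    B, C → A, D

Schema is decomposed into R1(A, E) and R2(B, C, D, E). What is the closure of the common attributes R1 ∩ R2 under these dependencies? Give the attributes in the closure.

A, E

R1 ∩ R2 = {E}.
E → A applies, adding A
Closure: {A, E}.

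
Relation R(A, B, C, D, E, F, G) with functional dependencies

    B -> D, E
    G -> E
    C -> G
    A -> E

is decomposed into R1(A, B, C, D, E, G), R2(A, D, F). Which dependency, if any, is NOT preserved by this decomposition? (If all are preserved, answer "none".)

B → D, E lies within R1.
G → E lies within R1.
C → G lies within R1.
A → E lies within R1.
Every dependency is enforceable on the fragments, so the decomposition is dependency-preserving.

none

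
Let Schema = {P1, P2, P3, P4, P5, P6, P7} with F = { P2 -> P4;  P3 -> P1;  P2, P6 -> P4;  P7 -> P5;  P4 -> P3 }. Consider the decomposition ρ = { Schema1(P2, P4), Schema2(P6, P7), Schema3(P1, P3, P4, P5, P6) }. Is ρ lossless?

Chase test. Columns are P1, P2, P3, P4, P5, P6, P7; row i has aⱼ where attribute j ∈ Schemai, else bᵢⱼ.
Initial tableau (one row per fragment):
  row 1: b11 a2 b13 a4 b15 b16 b17
  row 2: b21 b22 b23 b24 b25 a6 a7
  row 3: a1 b32 a3 a4 a5 a6 b37
Rows 1 and 3 agree on P4; apply P4→P3 and equate their P3 entries.
Rows 1 and 3 agree on P3; apply P3→P1 and equate their P1 entries.
No row becomes fully distinguished — the join is lossy.

No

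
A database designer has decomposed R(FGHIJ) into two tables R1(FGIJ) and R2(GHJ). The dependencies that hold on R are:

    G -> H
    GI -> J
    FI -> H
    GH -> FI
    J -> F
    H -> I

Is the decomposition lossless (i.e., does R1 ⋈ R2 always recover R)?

Yes

Common attributes: R1 ∩ R2 = {GJ}.
Closure of {GJ}: G → H applies, adding H; GH → FI applies, adding FI. So (GJ)⁺ = {FGHIJ}.
This closure contains every attribute of R1, so R1 ∩ R2 → R1. The join is lossless.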